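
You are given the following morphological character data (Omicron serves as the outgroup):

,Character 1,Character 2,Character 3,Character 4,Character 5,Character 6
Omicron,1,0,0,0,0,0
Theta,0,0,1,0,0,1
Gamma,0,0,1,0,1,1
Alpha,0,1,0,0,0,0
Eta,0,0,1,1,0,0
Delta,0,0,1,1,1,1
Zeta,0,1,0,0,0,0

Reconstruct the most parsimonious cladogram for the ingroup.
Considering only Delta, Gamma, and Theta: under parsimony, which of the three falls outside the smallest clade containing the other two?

Character polarity is set by the outgroup: the derived state is whichever differs from the outgroup's state, so for Character 1 the derived state is '0', and for the remaining characters it is '1'.
Character 1 (derived state '0') is shared by all ingroup taxa — unites the whole ingroup.
Character 2 (derived state '1') is shared by Alpha and Zeta — a synapomorphy uniting that clade.
Character 3 (derived state '1') is shared by Delta, Eta, Gamma, and Theta — a synapomorphy uniting that clade.
Character 4 (state '1') occurs in Delta and Eta but conflicts with the nesting implied by the other characters — most parsimoniously interpreted as homoplasy.
Only Delta and Gamma show the derived state '1' for Character 5, supporting them as a clade.
Character 6: derived state '1' in Delta, Gamma, and Theta only — synapomorphy for {Delta, Gamma, Theta}.
Most parsimonious ingroup topology: (((Theta,(Gamma,Delta)),Eta),(Alpha,Zeta)).
Gamma and Delta share a more recent common ancestor with each other than either does with Theta, so Theta is the least closely related of the three.

Theta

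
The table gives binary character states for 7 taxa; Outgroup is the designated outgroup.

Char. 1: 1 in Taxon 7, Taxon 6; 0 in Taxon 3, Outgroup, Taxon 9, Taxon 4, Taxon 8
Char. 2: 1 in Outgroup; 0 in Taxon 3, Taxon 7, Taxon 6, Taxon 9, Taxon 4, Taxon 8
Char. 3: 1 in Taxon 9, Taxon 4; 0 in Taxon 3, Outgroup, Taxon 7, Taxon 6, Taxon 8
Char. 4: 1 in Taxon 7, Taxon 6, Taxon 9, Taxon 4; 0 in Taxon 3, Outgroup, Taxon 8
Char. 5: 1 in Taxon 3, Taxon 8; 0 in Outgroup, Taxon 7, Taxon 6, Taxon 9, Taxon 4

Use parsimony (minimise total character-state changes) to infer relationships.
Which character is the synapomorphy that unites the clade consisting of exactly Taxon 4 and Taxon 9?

Char. 3

Character polarity is set by the outgroup: the derived state is whichever differs from the outgroup's state, so for Char. 2 the derived state is '0', and for the remaining characters it is '1'.
Only Taxon 6 and Taxon 7 show the derived state '1' for Char. 1, supporting them as a clade.
All ingroup taxa share the derived state '0' for Char. 2; it defines the ingroup but does not resolve relationships within it.
Only Taxon 4 and Taxon 9 show the derived state '1' for Char. 3, supporting them as a clade.
Char. 4: derived state '1' in Taxon 4, Taxon 6, Taxon 7, and Taxon 9 only — synapomorphy for {Taxon 4, Taxon 6, Taxon 7, Taxon 9}.
Only Taxon 3 and Taxon 8 show the derived state '1' for Char. 5, supporting them as a clade.
Most parsimonious ingroup topology: (((Taxon 6,Taxon 7),(Taxon 4,Taxon 9)),(Taxon 8,Taxon 3)).
The clade {Taxon 4, Taxon 9} is supported by Char. 3: its derived state '1' occurs in exactly those taxa and in no other taxon (including the outgroup).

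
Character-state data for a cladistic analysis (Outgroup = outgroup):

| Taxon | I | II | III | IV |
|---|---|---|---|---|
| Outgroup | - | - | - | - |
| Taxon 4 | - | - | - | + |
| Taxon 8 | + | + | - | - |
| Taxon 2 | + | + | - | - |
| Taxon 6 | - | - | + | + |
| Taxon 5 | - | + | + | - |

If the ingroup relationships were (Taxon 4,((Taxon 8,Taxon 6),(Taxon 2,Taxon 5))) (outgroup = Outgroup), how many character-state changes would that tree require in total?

Map each character onto (Taxon 4,((Taxon 8,Taxon 6),(Taxon 2,Taxon 5))) (rooted by Outgroup) and count the minimum state changes it requires (Fitch parsimony):
I: 2; II: 2; III: 2; IV: 2.
Total tree length = 8.

8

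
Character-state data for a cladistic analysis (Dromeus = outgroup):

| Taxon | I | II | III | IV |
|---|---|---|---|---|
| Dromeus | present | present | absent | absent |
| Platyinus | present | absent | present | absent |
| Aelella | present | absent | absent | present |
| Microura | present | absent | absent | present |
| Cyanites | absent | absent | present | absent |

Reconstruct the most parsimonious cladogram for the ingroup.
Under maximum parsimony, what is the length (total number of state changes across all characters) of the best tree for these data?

Character polarity is set by the outgroup: the derived state is whichever differs from the outgroup's state, so for I, II the derived state is 'absent', and for the remaining characters it is 'present'.
I: derived state 'absent' in Cyanites only — an autapomorphy, so it tells us nothing about relationships among taxa.
All ingroup taxa share the derived state 'absent' for II; it defines the ingroup but does not resolve relationships within it.
Only Cyanites and Platyinus show the derived state 'present' for III, supporting them as a clade.
IV (derived state 'present') is shared by Aelella and Microura — a synapomorphy uniting that clade.
Most parsimonious ingroup topology: ((Platyinus,Cyanites),(Aelella,Microura)).
Changes per character on this tree: I: 1; II: 1; III: 1; IV: 1.
Total = 4.

4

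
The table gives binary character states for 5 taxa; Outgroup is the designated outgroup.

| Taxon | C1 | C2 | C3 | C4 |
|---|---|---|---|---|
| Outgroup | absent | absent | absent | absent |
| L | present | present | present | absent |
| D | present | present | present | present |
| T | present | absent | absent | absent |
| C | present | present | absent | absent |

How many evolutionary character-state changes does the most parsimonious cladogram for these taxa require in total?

4

The outgroup has state 'absent' for every character, so 'present' is the derived state throughout.
All ingroup taxa share the derived state 'present' for C1; it defines the ingroup but does not resolve relationships within it.
C2: derived state 'present' in C, D, and L only — synapomorphy for {C, D, L}.
C3: derived state 'present' in D and L only — synapomorphy for {D, L}.
C4: derived state 'present' in D only — an autapomorphy, so it tells us nothing about relationships among taxa.
Most parsimonious ingroup topology: (((L,D),C),T).
Changes per character on this tree: C1: 1; C2: 1; C3: 1; C4: 1.
Total = 4.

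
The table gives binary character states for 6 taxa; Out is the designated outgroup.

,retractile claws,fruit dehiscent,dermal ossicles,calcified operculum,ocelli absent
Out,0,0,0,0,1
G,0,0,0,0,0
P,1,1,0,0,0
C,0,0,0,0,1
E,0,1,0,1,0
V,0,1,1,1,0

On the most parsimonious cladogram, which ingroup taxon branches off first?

C

Character polarity is set by the outgroup: the derived state is whichever differs from the outgroup's state, so for ocelli absent the derived state is '0', and for the remaining characters it is '1'.
retractile claws (derived state '1') is unique to P (autapomorphy; uninformative for grouping).
fruit dehiscent (derived state '1') is shared by E, P, and V — a synapomorphy uniting that clade.
dermal ossicles (derived state '1') is unique to V (autapomorphy; uninformative for grouping).
calcified operculum (derived state '1') is shared by E and V — a synapomorphy uniting that clade.
Only E, G, P, and V show the derived state '0' for ocelli absent, supporting them as a clade.
Most parsimonious ingroup topology: ((G,(P,(E,V))),C).
C is sister to the clade containing all other ingroup taxa, so it is the earliest-diverging (most basal) ingroup lineage.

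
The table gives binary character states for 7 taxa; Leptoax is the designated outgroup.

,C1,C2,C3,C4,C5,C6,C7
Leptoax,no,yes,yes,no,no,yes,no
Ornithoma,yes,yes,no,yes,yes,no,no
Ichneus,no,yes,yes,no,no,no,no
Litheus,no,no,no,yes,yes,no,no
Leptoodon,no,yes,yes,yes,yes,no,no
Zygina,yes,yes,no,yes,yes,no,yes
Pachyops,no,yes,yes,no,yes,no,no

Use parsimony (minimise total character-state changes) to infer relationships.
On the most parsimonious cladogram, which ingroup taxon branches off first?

Character polarity is set by the outgroup: the derived state is whichever differs from the outgroup's state, so for C2, C3, C6 the derived state is 'no', and for the remaining characters it is 'yes'.
C1 (derived state 'yes') is shared by Ornithoma and Zygina — a synapomorphy uniting that clade.
C2: derived state 'no' in Litheus only — an autapomorphy, so it tells us nothing about relationships among taxa.
C3 (derived state 'no') is shared by Litheus, Ornithoma, and Zygina — a synapomorphy uniting that clade.
C4 (derived state 'yes') is shared by Leptoodon, Litheus, Ornithoma, and Zygina — a synapomorphy uniting that clade.
C5: derived state 'yes' in Leptoodon, Litheus, Ornithoma, Pachyops, and Zygina only — synapomorphy for {Leptoodon, Litheus, Ornithoma, Pachyops, Zygina}.
C6 (derived state 'no') is shared by all ingroup taxa — unites the whole ingroup.
C7: derived state 'yes' in Zygina only — an autapomorphy, so it tells us nothing about relationships among taxa.
Most parsimonious ingroup topology: (((((Ornithoma,Zygina),Litheus),Leptoodon),Pachyops),Ichneus).
Ichneus is sister to the clade containing all other ingroup taxa, so it is the earliest-diverging (most basal) ingroup lineage.

Ichneus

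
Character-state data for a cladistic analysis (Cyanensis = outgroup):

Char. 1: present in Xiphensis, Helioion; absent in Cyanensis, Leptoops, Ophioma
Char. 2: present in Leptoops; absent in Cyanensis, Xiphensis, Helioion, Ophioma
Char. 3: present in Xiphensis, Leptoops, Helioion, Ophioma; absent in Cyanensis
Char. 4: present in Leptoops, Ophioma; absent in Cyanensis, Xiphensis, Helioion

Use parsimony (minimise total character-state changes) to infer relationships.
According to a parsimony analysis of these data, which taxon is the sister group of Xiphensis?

The outgroup has state 'absent' for every character, so 'present' is the derived state throughout.
Only Helioion and Xiphensis show the derived state 'present' for Char. 1, supporting them as a clade.
Char. 2: derived state 'present' in Leptoops only — an autapomorphy, so it tells us nothing about relationships among taxa.
Char. 3 (derived state 'present') is shared by all ingroup taxa — unites the whole ingroup.
Char. 4 (derived state 'present') is shared by Leptoops and Ophioma — a synapomorphy uniting that clade.
Most parsimonious ingroup topology: ((Xiphensis,Helioion),(Leptoops,Ophioma)).
Xiphensis and Helioion form a cherry on this tree, so they are sister taxa.

Helioion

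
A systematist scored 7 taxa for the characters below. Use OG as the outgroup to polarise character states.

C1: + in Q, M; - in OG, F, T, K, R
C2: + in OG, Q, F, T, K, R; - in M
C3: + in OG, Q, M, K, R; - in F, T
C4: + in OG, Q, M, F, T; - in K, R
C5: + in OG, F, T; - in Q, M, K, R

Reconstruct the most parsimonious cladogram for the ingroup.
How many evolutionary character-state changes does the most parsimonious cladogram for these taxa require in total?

Character polarity is set by the outgroup: the derived state is whichever differs from the outgroup's state, so for C2, C3, C4, C5 the derived state is '-', and for the remaining characters it is '+'.
C1 (derived state '+') is shared by M and Q — a synapomorphy uniting that clade.
C2: derived state '-' in M only — an autapomorphy, so it tells us nothing about relationships among taxa.
C3: derived state '-' in F and T only — synapomorphy for {F, T}.
C4: derived state '-' in K and R only — synapomorphy for {K, R}.
C5: derived state '-' in K, M, Q, and R only — synapomorphy for {K, M, Q, R}.
Most parsimonious ingroup topology: (((Q,M),(K,R)),(F,T)).
Changes per character on this tree: C1: 1; C2: 1; C3: 1; C4: 1; C5: 1.
Total = 5.

5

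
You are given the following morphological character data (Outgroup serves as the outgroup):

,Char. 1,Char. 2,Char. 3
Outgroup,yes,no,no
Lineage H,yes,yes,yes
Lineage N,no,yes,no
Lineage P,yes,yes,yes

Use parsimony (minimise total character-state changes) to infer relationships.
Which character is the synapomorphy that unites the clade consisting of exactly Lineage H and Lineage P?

Char. 3

Character polarity is set by the outgroup: the derived state is whichever differs from the outgroup's state, so for Char. 1 the derived state is 'no', and for the remaining characters it is 'yes'.
Char. 1 (derived state 'no') is unique to Lineage N (autapomorphy; uninformative for grouping).
All ingroup taxa share the derived state 'yes' for Char. 2; it defines the ingroup but does not resolve relationships within it.
Char. 3: derived state 'yes' in Lineage H and Lineage P only — synapomorphy for {Lineage H, Lineage P}.
Most parsimonious ingroup topology: ((Lineage H,Lineage P),Lineage N).
The clade {Lineage H, Lineage P} is supported by Char. 3: its derived state 'yes' occurs in exactly those taxa and in no other taxon (including the outgroup).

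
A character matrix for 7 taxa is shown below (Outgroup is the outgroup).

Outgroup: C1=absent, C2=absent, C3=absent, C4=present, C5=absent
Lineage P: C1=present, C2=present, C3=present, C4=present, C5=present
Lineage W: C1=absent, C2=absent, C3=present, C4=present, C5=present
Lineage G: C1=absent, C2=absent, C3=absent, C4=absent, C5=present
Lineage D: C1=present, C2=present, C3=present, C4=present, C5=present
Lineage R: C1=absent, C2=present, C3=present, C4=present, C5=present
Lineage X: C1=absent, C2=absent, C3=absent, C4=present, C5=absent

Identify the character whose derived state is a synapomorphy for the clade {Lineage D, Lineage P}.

C1

Character polarity is set by the outgroup: the derived state is whichever differs from the outgroup's state, so for C4 the derived state is 'absent', and for the remaining characters it is 'present'.
C1: derived state 'present' in Lineage D and Lineage P only — synapomorphy for {Lineage D, Lineage P}.
C2 (derived state 'present') is shared by Lineage D, Lineage P, and Lineage R — a synapomorphy uniting that clade.
C3: derived state 'present' in Lineage D, Lineage P, Lineage R, and Lineage W only — synapomorphy for {Lineage D, Lineage P, Lineage R, Lineage W}.
C4: derived state 'absent' in Lineage G only — an autapomorphy, so it tells us nothing about relationships among taxa.
C5: derived state 'present' in Lineage D, Lineage G, Lineage P, Lineage R, and Lineage W only — synapomorphy for {Lineage D, Lineage G, Lineage P, Lineage R, Lineage W}.
Most parsimonious ingroup topology: (((((Lineage P,Lineage D),Lineage R),Lineage W),Lineage G),Lineage X).
The clade {Lineage D, Lineage P} is supported by C1: its derived state 'present' occurs in exactly those taxa and in no other taxon (including the outgroup).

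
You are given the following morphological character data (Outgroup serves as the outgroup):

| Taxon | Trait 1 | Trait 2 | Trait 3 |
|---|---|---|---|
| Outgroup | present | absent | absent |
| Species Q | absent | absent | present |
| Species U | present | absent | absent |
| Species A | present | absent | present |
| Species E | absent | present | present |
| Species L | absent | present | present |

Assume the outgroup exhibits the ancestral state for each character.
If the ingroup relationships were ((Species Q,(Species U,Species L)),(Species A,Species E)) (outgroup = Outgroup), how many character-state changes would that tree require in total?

7

Map each character onto ((Species Q,(Species U,Species L)),(Species A,Species E)) (rooted by Outgroup) and count the minimum state changes it requires (Fitch parsimony):
Trait 1: 3; Trait 2: 2; Trait 3: 2.
Total tree length = 7.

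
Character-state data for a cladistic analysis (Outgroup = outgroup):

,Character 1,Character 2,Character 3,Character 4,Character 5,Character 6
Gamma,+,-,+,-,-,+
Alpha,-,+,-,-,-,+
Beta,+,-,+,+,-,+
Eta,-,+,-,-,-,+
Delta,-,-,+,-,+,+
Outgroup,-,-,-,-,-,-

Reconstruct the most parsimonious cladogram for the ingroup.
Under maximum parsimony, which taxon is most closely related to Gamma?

The outgroup has state '-' for every character, so '+' is the derived state throughout.
Only Beta and Gamma show the derived state '+' for Character 1, supporting them as a clade.
Character 2: derived state '+' in Alpha and Eta only — synapomorphy for {Alpha, Eta}.
Character 3 (derived state '+') is shared by Beta, Delta, and Gamma — a synapomorphy uniting that clade.
Character 4 (derived state '+') is unique to Beta (autapomorphy; uninformative for grouping).
Character 5: derived state '+' in Delta only — an autapomorphy, so it tells us nothing about relationships among taxa.
All ingroup taxa share the derived state '+' for Character 6; it defines the ingroup but does not resolve relationships within it.
Most parsimonious ingroup topology: (((Gamma,Beta),Delta),(Eta,Alpha)).
Gamma and Beta form a cherry on this tree, so they are sister taxa.

Beta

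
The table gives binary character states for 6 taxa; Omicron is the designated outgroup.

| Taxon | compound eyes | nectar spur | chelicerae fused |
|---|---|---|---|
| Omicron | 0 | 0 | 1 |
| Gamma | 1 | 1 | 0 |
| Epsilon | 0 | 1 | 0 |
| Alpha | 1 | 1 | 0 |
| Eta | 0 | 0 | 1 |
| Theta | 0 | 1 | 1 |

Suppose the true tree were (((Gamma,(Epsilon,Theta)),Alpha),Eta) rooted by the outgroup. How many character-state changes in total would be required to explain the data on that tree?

5

Map each character onto (((Gamma,(Epsilon,Theta)),Alpha),Eta) (rooted by Omicron) and count the minimum state changes it requires (Fitch parsimony):
compound eyes: 2; nectar spur: 1; chelicerae fused: 2.
Total tree length = 5.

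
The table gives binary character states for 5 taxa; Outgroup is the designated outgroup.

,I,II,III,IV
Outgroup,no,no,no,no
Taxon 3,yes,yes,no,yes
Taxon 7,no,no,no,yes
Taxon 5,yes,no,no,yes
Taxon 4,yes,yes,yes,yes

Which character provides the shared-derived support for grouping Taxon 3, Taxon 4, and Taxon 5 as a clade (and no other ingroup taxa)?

I

The outgroup has state 'no' for every character, so 'yes' is the derived state throughout.
I (derived state 'yes') is shared by Taxon 3, Taxon 4, and Taxon 5 — a synapomorphy uniting that clade.
II (derived state 'yes') is shared by Taxon 3 and Taxon 4 — a synapomorphy uniting that clade.
III (derived state 'yes') is unique to Taxon 4 (autapomorphy; uninformative for grouping).
All ingroup taxa share the derived state 'yes' for IV; it defines the ingroup but does not resolve relationships within it.
Most parsimonious ingroup topology: (((Taxon 3,Taxon 4),Taxon 5),Taxon 7).
The clade {Taxon 3, Taxon 4, Taxon 5} is supported by I: its derived state 'yes' occurs in exactly those taxa and in no other taxon (including the outgroup).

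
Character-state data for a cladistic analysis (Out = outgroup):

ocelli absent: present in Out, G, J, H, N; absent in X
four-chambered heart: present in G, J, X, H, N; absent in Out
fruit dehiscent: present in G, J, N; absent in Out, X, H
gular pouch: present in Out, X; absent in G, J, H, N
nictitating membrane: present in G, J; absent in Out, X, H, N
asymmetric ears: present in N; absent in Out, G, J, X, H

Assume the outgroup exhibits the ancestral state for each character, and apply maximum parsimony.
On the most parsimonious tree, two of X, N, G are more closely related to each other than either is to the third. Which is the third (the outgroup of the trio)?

X

Character polarity is set by the outgroup: the derived state is whichever differs from the outgroup's state, so for ocelli absent, gular pouch the derived state is 'absent', and for the remaining characters it is 'present'.
ocelli absent: derived state 'absent' in X only — an autapomorphy, so it tells us nothing about relationships among taxa.
All ingroup taxa share the derived state 'present' for four-chambered heart; it defines the ingroup but does not resolve relationships within it.
fruit dehiscent (derived state 'present') is shared by G, J, and N — a synapomorphy uniting that clade.
Only G, H, J, and N show the derived state 'absent' for gular pouch, supporting them as a clade.
nictitating membrane: derived state 'present' in G and J only — synapomorphy for {G, J}.
asymmetric ears (derived state 'present') is unique to N (autapomorphy; uninformative for grouping).
Most parsimonious ingroup topology: ((((G,J),N),H),X).
G and N share a more recent common ancestor with each other than either does with X, so X is the least closely related of the three.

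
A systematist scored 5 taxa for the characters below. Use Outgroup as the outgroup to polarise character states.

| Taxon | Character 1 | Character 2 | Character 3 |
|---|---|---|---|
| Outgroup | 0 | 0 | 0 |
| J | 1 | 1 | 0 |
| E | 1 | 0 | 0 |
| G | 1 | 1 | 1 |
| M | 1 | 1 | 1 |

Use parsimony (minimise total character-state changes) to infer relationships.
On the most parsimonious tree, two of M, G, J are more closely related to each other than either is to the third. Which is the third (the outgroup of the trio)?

The outgroup has state '0' for every character, so '1' is the derived state throughout.
Character 1 (derived state '1') is shared by all ingroup taxa — unites the whole ingroup.
Only G, J, and M show the derived state '1' for Character 2, supporting them as a clade.
Character 3 (derived state '1') is shared by G and M — a synapomorphy uniting that clade.
Most parsimonious ingroup topology: ((J,(G,M)),E).
G and M share a more recent common ancestor with each other than either does with J, so J is the least closely related of the three.

J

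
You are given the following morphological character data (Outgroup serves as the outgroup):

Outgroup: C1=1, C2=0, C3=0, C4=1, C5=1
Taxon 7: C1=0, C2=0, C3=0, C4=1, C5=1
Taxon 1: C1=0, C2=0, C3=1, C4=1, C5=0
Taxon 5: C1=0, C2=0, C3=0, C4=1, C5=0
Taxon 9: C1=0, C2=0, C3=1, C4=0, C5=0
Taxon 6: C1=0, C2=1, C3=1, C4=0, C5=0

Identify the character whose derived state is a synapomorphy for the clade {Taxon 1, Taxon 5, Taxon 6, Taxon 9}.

Character polarity is set by the outgroup: the derived state is whichever differs from the outgroup's state, so for C1, C4, C5 the derived state is '0', and for the remaining characters it is '1'.
All ingroup taxa share the derived state '0' for C1; it defines the ingroup but does not resolve relationships within it.
C2: derived state '1' in Taxon 6 only — an autapomorphy, so it tells us nothing about relationships among taxa.
Only Taxon 1, Taxon 6, and Taxon 9 show the derived state '1' for C3, supporting them as a clade.
C4: derived state '0' in Taxon 6 and Taxon 9 only — synapomorphy for {Taxon 6, Taxon 9}.
Only Taxon 1, Taxon 5, Taxon 6, and Taxon 9 show the derived state '0' for C5, supporting them as a clade.
Most parsimonious ingroup topology: (Taxon 7,((Taxon 1,(Taxon 9,Taxon 6)),Taxon 5)).
The clade {Taxon 1, Taxon 5, Taxon 6, Taxon 9} is supported by C5: its derived state '0' occurs in exactly those taxa and in no other taxon (including the outgroup).

C5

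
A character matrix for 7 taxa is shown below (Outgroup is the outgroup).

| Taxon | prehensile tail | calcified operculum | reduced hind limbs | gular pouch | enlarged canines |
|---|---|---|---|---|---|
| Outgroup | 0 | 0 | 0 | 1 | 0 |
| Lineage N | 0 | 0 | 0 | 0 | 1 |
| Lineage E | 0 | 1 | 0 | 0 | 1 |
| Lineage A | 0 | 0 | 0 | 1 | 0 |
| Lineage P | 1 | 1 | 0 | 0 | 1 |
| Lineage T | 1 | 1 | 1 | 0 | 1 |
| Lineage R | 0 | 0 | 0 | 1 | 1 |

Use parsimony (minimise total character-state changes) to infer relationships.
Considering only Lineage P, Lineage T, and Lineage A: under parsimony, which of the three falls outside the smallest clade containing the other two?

Character polarity is set by the outgroup: the derived state is whichever differs from the outgroup's state, so for gular pouch the derived state is '0', and for the remaining characters it is '1'.
prehensile tail (derived state '1') is shared by Lineage P and Lineage T — a synapomorphy uniting that clade.
calcified operculum: derived state '1' in Lineage E, Lineage P, and Lineage T only — synapomorphy for {Lineage E, Lineage P, Lineage T}.
reduced hind limbs: derived state '1' in Lineage T only — an autapomorphy, so it tells us nothing about relationships among taxa.
gular pouch: derived state '0' in Lineage E, Lineage N, Lineage P, and Lineage T only — synapomorphy for {Lineage E, Lineage N, Lineage P, Lineage T}.
Only Lineage E, Lineage N, Lineage P, Lineage R, and Lineage T show the derived state '1' for enlarged canines, supporting them as a clade.
Most parsimonious ingroup topology: (((Lineage N,(Lineage E,(Lineage P,Lineage T))),Lineage R),Lineage A).
Lineage T and Lineage P share a more recent common ancestor with each other than either does with Lineage A, so Lineage A is the least closely related of the three.

Lineage A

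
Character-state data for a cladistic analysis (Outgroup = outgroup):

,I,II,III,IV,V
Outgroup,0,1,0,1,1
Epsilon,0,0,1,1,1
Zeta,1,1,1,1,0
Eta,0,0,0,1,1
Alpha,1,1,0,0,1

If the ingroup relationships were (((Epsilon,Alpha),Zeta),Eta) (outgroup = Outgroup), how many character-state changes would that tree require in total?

8

Map each character onto (((Epsilon,Alpha),Zeta),Eta) (rooted by Outgroup) and count the minimum state changes it requires (Fitch parsimony):
I: 2; II: 2; III: 2; IV: 1; V: 1.
Total tree length = 8.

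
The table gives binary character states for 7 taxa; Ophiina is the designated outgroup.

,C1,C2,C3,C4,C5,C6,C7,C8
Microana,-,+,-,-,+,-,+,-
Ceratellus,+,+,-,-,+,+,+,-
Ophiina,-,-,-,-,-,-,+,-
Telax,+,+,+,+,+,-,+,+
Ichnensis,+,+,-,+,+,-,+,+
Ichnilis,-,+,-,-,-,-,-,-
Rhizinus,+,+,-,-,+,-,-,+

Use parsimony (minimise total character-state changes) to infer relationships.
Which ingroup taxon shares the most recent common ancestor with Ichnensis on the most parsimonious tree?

Telax

Character polarity is set by the outgroup: the derived state is whichever differs from the outgroup's state, so for C7 the derived state is '-', and for the remaining characters it is '+'.
Only Ceratellus, Ichnensis, Rhizinus, and Telax show the derived state '+' for C1, supporting them as a clade.
All ingroup taxa share the derived state '+' for C2; it defines the ingroup but does not resolve relationships within it.
C3 (derived state '+') is unique to Telax (autapomorphy; uninformative for grouping).
C4: derived state '+' in Ichnensis and Telax only — synapomorphy for {Ichnensis, Telax}.
C5: derived state '+' in Ceratellus, Ichnensis, Microana, Rhizinus, and Telax only — synapomorphy for {Ceratellus, Ichnensis, Microana, Rhizinus, Telax}.
C6 (derived state '+') is unique to Ceratellus (autapomorphy; uninformative for grouping).
C7 (state '-') occurs in Ichnilis and Rhizinus but conflicts with the nesting implied by the other characters — most parsimoniously interpreted as homoplasy.
Only Ichnensis, Rhizinus, and Telax show the derived state '+' for C8, supporting them as a clade.
Most parsimonious ingroup topology: (((Ceratellus,((Telax,Ichnensis),Rhizinus)),Microana),Ichnilis).
Ichnensis and Telax form a cherry on this tree, so they are sister taxa.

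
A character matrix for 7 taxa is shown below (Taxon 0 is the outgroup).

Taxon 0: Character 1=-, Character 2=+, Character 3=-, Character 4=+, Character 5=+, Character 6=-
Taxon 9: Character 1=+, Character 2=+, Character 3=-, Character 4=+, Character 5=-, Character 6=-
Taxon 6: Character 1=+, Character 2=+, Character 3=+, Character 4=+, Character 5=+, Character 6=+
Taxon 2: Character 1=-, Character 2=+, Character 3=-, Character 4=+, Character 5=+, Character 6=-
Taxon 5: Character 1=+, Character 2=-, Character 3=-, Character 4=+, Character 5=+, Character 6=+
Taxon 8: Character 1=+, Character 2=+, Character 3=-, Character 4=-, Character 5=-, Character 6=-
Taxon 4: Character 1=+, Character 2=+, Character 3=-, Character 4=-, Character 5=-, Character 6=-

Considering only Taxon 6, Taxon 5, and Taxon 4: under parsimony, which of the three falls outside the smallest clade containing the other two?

Taxon 4

Character polarity is set by the outgroup: the derived state is whichever differs from the outgroup's state, so for Character 2, Character 4, Character 5 the derived state is '-', and for the remaining characters it is '+'.
Character 1: derived state '+' in Taxon 4, Taxon 5, Taxon 6, Taxon 8, and Taxon 9 only — synapomorphy for {Taxon 4, Taxon 5, Taxon 6, Taxon 8, Taxon 9}.
Character 2 (derived state '-') is unique to Taxon 5 (autapomorphy; uninformative for grouping).
Character 3 (derived state '+') is unique to Taxon 6 (autapomorphy; uninformative for grouping).
Character 4: derived state '-' in Taxon 4 and Taxon 8 only — synapomorphy for {Taxon 4, Taxon 8}.
Character 5 (derived state '-') is shared by Taxon 4, Taxon 8, and Taxon 9 — a synapomorphy uniting that clade.
Character 6 (derived state '+') is shared by Taxon 5 and Taxon 6 — a synapomorphy uniting that clade.
Most parsimonious ingroup topology: (((Taxon 9,(Taxon 8,Taxon 4)),(Taxon 6,Taxon 5)),Taxon 2).
Taxon 5 and Taxon 6 share a more recent common ancestor with each other than either does with Taxon 4, so Taxon 4 is the least closely related of the three.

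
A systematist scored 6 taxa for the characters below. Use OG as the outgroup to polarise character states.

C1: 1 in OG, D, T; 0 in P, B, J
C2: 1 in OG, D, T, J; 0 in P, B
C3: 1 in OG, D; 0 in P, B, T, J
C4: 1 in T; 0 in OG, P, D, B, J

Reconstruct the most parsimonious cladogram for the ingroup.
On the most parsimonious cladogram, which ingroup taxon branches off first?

D

Character polarity is set by the outgroup: the derived state is whichever differs from the outgroup's state, so for C1, C2, C3 the derived state is '0', and for the remaining characters it is '1'.
C1: derived state '0' in B, J, and P only — synapomorphy for {B, J, P}.
C2 (derived state '0') is shared by B and P — a synapomorphy uniting that clade.
C3: derived state '0' in B, J, P, and T only — synapomorphy for {B, J, P, T}.
C4: derived state '1' in T only — an autapomorphy, so it tells us nothing about relationships among taxa.
Most parsimonious ingroup topology: (((J,(B,P)),T),D).
D is sister to the clade containing all other ingroup taxa, so it is the earliest-diverging (most basal) ingroup lineage.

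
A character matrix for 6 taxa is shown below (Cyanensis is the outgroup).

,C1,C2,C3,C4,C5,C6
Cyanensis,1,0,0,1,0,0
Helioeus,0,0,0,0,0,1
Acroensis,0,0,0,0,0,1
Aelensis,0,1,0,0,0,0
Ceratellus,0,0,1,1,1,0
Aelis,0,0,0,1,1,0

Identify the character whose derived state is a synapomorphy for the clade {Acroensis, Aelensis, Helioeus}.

Character polarity is set by the outgroup: the derived state is whichever differs from the outgroup's state, so for C1, C4 the derived state is '0', and for the remaining characters it is '1'.
All ingroup taxa share the derived state '0' for C1; it defines the ingroup but does not resolve relationships within it.
C2 (derived state '1') is unique to Aelensis (autapomorphy; uninformative for grouping).
C3 (derived state '1') is unique to Ceratellus (autapomorphy; uninformative for grouping).
Only Acroensis, Aelensis, and Helioeus show the derived state '0' for C4, supporting them as a clade.
C5: derived state '1' in Aelis and Ceratellus only — synapomorphy for {Aelis, Ceratellus}.
C6: derived state '1' in Acroensis and Helioeus only — synapomorphy for {Acroensis, Helioeus}.
Most parsimonious ingroup topology: (((Helioeus,Acroensis),Aelensis),(Ceratellus,Aelis)).
The clade {Acroensis, Aelensis, Helioeus} is supported by C4: its derived state '0' occurs in exactly those taxa and in no other taxon (including the outgroup).

C4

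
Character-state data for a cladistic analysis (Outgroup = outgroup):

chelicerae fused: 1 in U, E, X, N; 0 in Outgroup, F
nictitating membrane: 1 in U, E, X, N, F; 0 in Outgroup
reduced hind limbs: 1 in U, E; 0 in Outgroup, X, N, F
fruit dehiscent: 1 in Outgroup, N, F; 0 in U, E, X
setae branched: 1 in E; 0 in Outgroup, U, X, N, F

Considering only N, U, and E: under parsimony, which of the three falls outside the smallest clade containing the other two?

N

Character polarity is set by the outgroup: the derived state is whichever differs from the outgroup's state, so for fruit dehiscent the derived state is '0', and for the remaining characters it is '1'.
Only E, N, U, and X show the derived state '1' for chelicerae fused, supporting them as a clade.
nictitating membrane (derived state '1') is shared by all ingroup taxa — unites the whole ingroup.
reduced hind limbs: derived state '1' in E and U only — synapomorphy for {E, U}.
fruit dehiscent: derived state '0' in E, U, and X only — synapomorphy for {E, U, X}.
setae branched: derived state '1' in E only — an autapomorphy, so it tells us nothing about relationships among taxa.
Most parsimonious ingroup topology: ((((U,E),X),N),F).
U and E share a more recent common ancestor with each other than either does with N, so N is the least closely related of the three.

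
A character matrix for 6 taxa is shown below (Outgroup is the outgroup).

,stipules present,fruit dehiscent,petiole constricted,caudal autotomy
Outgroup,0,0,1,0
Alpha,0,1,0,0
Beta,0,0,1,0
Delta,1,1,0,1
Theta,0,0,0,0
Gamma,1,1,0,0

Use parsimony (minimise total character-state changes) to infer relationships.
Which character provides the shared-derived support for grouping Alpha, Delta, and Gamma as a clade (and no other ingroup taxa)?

Character polarity is set by the outgroup: the derived state is whichever differs from the outgroup's state, so for petiole constricted the derived state is '0', and for the remaining characters it is '1'.
stipules present (derived state '1') is shared by Delta and Gamma — a synapomorphy uniting that clade.
Only Alpha, Delta, and Gamma show the derived state '1' for fruit dehiscent, supporting them as a clade.
Only Alpha, Delta, Gamma, and Theta show the derived state '0' for petiole constricted, supporting them as a clade.
caudal autotomy: derived state '1' in Delta only — an autapomorphy, so it tells us nothing about relationships among taxa.
Most parsimonious ingroup topology: (((Alpha,(Delta,Gamma)),Theta),Beta).
The clade {Alpha, Delta, Gamma} is supported by fruit dehiscent: its derived state '1' occurs in exactly those taxa and in no other taxon (including the outgroup).

fruit dehiscent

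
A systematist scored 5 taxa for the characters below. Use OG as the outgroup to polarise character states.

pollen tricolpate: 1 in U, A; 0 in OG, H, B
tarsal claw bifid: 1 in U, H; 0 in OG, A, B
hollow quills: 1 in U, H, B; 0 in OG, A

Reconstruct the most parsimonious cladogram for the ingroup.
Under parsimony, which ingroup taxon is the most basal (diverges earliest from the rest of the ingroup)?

The outgroup has state '0' for every character, so '1' is the derived state throughout.
pollen tricolpate groups A and U, which is incompatible with the clades supported by the remaining characters; treating it as convergent (homoplasy) costs fewer steps than any alternative tree.
Only H and U show the derived state '1' for tarsal claw bifid, supporting them as a clade.
hollow quills: derived state '1' in B, H, and U only — synapomorphy for {B, H, U}.
Most parsimonious ingroup topology: (((U,H),B),A).
A is sister to the clade containing all other ingroup taxa, so it is the earliest-diverging (most basal) ingroup lineage.

A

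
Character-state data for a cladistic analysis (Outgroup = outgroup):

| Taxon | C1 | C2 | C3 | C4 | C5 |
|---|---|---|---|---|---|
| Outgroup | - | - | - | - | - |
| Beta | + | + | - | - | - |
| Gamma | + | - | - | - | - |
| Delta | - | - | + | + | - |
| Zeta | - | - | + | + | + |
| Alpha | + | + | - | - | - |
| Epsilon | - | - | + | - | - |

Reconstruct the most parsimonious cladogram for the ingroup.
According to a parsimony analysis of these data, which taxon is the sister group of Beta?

Alpha

The outgroup has state '-' for every character, so '+' is the derived state throughout.
C1 (derived state '+') is shared by Alpha, Beta, and Gamma — a synapomorphy uniting that clade.
C2 (derived state '+') is shared by Alpha and Beta — a synapomorphy uniting that clade.
Only Delta, Epsilon, and Zeta show the derived state '+' for C3, supporting them as a clade.
C4 (derived state '+') is shared by Delta and Zeta — a synapomorphy uniting that clade.
C5 (derived state '+') is unique to Zeta (autapomorphy; uninformative for grouping).
Most parsimonious ingroup topology: (((Beta,Alpha),Gamma),((Delta,Zeta),Epsilon)).
Beta and Alpha form a cherry on this tree, so they are sister taxa.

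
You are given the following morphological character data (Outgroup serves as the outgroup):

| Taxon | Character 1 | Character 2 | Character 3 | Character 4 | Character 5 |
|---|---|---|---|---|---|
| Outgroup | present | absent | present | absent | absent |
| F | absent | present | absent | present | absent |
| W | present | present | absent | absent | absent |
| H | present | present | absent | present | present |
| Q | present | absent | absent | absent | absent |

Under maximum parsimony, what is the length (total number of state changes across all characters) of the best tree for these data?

Character polarity is set by the outgroup: the derived state is whichever differs from the outgroup's state, so for Character 1, Character 3 the derived state is 'absent', and for the remaining characters it is 'present'.
Character 1: derived state 'absent' in F only — an autapomorphy, so it tells us nothing about relationships among taxa.
Character 2: derived state 'present' in F, H, and W only — synapomorphy for {F, H, W}.
All ingroup taxa share the derived state 'absent' for Character 3; it defines the ingroup but does not resolve relationships within it.
Character 4: derived state 'present' in F and H only — synapomorphy for {F, H}.
Character 5: derived state 'present' in H only — an autapomorphy, so it tells us nothing about relationships among taxa.
Most parsimonious ingroup topology: (((F,H),W),Q).
Changes per character on this tree: Character 1: 1; Character 2: 1; Character 3: 1; Character 4: 1; Character 5: 1.
Total = 5.

5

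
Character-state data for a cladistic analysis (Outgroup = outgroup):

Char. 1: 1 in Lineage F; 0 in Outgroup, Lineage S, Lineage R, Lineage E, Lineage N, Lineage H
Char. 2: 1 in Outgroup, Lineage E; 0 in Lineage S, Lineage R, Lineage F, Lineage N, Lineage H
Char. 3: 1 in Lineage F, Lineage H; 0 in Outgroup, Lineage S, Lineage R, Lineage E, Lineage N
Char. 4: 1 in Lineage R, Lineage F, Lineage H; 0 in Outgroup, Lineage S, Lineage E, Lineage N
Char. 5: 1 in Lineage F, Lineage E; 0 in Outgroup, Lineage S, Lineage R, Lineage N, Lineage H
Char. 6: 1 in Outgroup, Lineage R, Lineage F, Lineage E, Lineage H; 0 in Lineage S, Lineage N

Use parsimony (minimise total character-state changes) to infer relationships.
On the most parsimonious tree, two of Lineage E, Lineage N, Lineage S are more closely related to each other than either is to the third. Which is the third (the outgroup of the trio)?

Lineage E

Character polarity is set by the outgroup: the derived state is whichever differs from the outgroup's state, so for Char. 2, Char. 6 the derived state is '0', and for the remaining characters it is '1'.
Char. 1: derived state '1' in Lineage F only — an autapomorphy, so it tells us nothing about relationships among taxa.
Char. 2 (derived state '0') is shared by Lineage F, Lineage H, Lineage N, Lineage R, and Lineage S — a synapomorphy uniting that clade.
Only Lineage F and Lineage H show the derived state '1' for Char. 3, supporting them as a clade.
Char. 4 (derived state '1') is shared by Lineage F, Lineage H, and Lineage R — a synapomorphy uniting that clade.
Char. 5 groups Lineage E and Lineage F, which is incompatible with the clades supported by the remaining characters; treating it as convergent (homoplasy) costs fewer steps than any alternative tree.
Char. 6: derived state '0' in Lineage N and Lineage S only — synapomorphy for {Lineage N, Lineage S}.
Most parsimonious ingroup topology: (((Lineage S,Lineage N),(Lineage R,(Lineage F,Lineage H))),Lineage E).
Lineage S and Lineage N share a more recent common ancestor with each other than either does with Lineage E, so Lineage E is the least closely related of the three.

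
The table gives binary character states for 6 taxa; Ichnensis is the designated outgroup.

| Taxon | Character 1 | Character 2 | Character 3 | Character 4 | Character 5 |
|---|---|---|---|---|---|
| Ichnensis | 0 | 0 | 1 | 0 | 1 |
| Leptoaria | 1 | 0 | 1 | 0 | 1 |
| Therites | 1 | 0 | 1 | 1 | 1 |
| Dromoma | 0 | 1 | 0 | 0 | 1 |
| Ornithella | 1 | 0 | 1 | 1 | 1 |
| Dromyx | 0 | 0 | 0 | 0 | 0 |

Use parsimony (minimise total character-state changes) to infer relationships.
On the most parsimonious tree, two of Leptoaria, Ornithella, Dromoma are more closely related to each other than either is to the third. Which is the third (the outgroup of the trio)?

Dromoma

Character polarity is set by the outgroup: the derived state is whichever differs from the outgroup's state, so for Character 3, Character 5 the derived state is '0', and for the remaining characters it is '1'.
Character 1 (derived state '1') is shared by Leptoaria, Ornithella, and Therites — a synapomorphy uniting that clade.
Character 2 (derived state '1') is unique to Dromoma (autapomorphy; uninformative for grouping).
Character 3: derived state '0' in Dromoma and Dromyx only — synapomorphy for {Dromoma, Dromyx}.
Character 4 (derived state '1') is shared by Ornithella and Therites — a synapomorphy uniting that clade.
Character 5 (derived state '0') is unique to Dromyx (autapomorphy; uninformative for grouping).
Most parsimonious ingroup topology: ((Leptoaria,(Therites,Ornithella)),(Dromoma,Dromyx)).
Leptoaria and Ornithella share a more recent common ancestor with each other than either does with Dromoma, so Dromoma is the least closely related of the three.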